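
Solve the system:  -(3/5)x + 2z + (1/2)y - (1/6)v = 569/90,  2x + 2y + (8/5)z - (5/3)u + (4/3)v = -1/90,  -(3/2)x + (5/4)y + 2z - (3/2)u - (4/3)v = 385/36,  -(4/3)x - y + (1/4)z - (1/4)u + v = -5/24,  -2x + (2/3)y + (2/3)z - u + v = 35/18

Row-reduce the augmented matrix:
R1 ← R1 / (-3/5).
R2 ← R2 − 2·R1.
R3 ← R3 + 3/2·R1.
R4 ← R4 + 4/3·R1.
R5 ← R5 + 2·R1.
R2 ← R2 / (11/3).
R1 ← R1 + 5/6·R2.
R4 ← R4 + 19/9·R2.
R5 ← R5 + 1·R2.
R3 ← R3 / (-3).
R1 ← R1 + 16/11·R3.
R2 ← R2 − 124/55·R3.
R4 ← R4 − 373/660·R3.
R5 ← R5 + 206/55·R3.
R4 ← R4 / (-5909/3960).
R1 ← R1 − 23/66·R4.
R2 ← R2 + 87/55·R4.
R3 ← R3 − 1/2·R4.
R5 ← R5 − 23/55·R4.
R5 ← R5 / (59798/17727).
R1 ← R1 − 90995/70908·R5.
R2 ← R2 + 236243/106362·R5.
R3 ← R3 − 91145/106362·R5.
R4 ← R4 + 39097/35454·R5.
Reading off the reduced rows gives x = -1, y = 0, z = 8/3, u = -1/2, v = -7/3.

x = -1, y = 0, z = 8/3, u = -1/2, v = -7/3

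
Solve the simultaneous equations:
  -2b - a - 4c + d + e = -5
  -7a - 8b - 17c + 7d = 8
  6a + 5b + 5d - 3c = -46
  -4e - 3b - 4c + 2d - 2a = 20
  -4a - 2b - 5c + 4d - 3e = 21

no solution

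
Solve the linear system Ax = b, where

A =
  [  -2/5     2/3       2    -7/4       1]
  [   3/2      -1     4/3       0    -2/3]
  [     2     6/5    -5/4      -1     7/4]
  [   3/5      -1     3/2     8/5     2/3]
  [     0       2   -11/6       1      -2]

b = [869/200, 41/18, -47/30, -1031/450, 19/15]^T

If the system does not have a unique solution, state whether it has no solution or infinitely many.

Row-reduce the augmented matrix:
R1 ← R1 / (-2/5).
R2 ← R2 − 3/2·R1.
R3 ← R3 − 2·R1.
R4 ← R4 − 3/5·R1.
R2 ← R2 / (3/2).
R1 ← R1 + 5/3·R2.
R3 ← R3 − 68/15·R2.
R5 ← R5 − 2·R2.
R3 ← R3 / (-9691/540).
R1 ← R1 − 130/27·R3.
R2 ← R2 − 53/9·R3.
R4 ← R4 − 9/2·R3.
R5 ← R5 + 245/18·R3.
R4 ← R4 / (52979/35240).
R1 ← R1 + 745/3524·R4.
R2 ← R2 + 7515/7048·R4.
R3 ← R3 + 495/881·R4.
R5 ← R5 − 7409/3524·R4.
R5 ← R5 / (-709745/112794).
R1 ← R1 − 788365/1748307·R5.
R2 ← R2 − 2672145/1165538·R5.
R3 ← R3 − 415033/582769·R5.
R4 ← R4 − 1770680/1748307·R5.
Reading off the reduced rows gives x_1 = 1/5, x_2 = 1, x_3 = 7/5, x_4 = -3/2, x_5 = -5/3.

x_1 = 1/5, x_2 = 1, x_3 = 7/5, x_4 = -3/2, x_5 = -5/3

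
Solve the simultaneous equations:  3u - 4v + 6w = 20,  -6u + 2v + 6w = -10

Row-reduce:
R1 ← R1 / (3).
R2 ← R2 + 6·R1.
R2 ← R2 / (-6).
R1 ← R1 + 4/3·R2.
Rank is 2 with 3 unknowns, leaving w free.

infinitely many solutions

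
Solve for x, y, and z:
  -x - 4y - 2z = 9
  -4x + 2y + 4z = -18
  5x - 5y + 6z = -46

x = -1, y = 1, z = -6

Row-reduce the augmented matrix:
R1 ← R1 / (-1).
R2 ← R2 + 4·R1.
R3 ← R3 − 5·R1.
R2 ← R2 / (18).
R1 ← R1 − 4·R2.
R3 ← R3 + 25·R2.
R3 ← R3 / (38/3).
R1 ← R1 + 2/3·R3.
R2 ← R2 − 2/3·R3.
Reading off the reduced rows gives x = -1, y = 1, z = -6.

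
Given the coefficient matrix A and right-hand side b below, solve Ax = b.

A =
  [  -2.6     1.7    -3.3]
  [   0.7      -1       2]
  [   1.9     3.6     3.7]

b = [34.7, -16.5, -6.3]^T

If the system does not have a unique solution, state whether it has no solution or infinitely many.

x_1 = -5, x_2 = 5, x_3 = -4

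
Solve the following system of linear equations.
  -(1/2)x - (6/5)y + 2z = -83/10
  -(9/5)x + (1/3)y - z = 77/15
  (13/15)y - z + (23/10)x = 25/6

Row-reduce:
R1 ← R1 / (-1/2).
R2 ← R2 + 9/5·R1.
R3 ← R3 − 23/10·R1.
R2 ← R2 / (349/75).
R1 ← R1 − 12/5·R2.
R3 ← R3 + 349/75·R2.
Row 3 reduces to 0 = 1, a contradiction. The system is inconsistent.

no solution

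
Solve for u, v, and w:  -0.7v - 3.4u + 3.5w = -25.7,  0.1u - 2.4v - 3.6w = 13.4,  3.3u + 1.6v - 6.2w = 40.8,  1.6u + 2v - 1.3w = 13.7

Row-reduce the augmented matrix:
R1 ← R1 / (-17/5).
R2 ← R2 − 1/10·R1.
R3 ← R3 − 33/10·R1.
R4 ← R4 − 8/5·R1.
R2 ← R2 / (-823/340).
R1 ← R1 − 7/34·R2.
R3 ← R3 − 313/340·R2.
R4 ← R4 − 142/85·R2.
R3 ← R3 / (-17007/4115).
R1 ← R1 + 1092/823·R3.
R2 ← R2 − 1189/823·R3.
R4 ← R4 + 17007/8230·R3.
R4 reduces to 0 = 0, so the extra equation is consistent.
Reading off the reduced rows gives u = 2, v = 2, w = -5.

u = 2, v = 2, w = -5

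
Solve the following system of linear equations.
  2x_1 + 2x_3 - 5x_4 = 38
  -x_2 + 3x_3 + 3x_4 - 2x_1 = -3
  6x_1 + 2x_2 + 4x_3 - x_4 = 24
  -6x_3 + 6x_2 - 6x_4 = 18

x_1 = -1, x_2 = 2, x_3 = 5, x_4 = -6

Row-reduce the augmented matrix:
R1 ← R1 / (2).
R2 ← R2 + 2·R1.
R3 ← R3 − 6·R1.
R2 ← R2 / (-1).
R3 ← R3 − 2·R2.
R4 ← R4 − 6·R2.
R3 ← R3 / (8).
R1 ← R1 − 1·R3.
R2 ← R2 + 5·R3.
R4 ← R4 − 24·R3.
R4 ← R4 / (-48).
R1 ← R1 + 15/4·R4.
R2 ← R2 − 33/4·R4.
R3 ← R3 − 5/4·R4.
Reading off the reduced rows gives x_1 = -1, x_2 = 2, x_3 = 5, x_4 = -6.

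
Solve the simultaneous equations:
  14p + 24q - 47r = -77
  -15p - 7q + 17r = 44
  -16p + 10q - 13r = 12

Row-reduce:
R1 ← R1 / (14).
R2 ← R2 + 15·R1.
R3 ← R3 + 16·R1.
R2 ← R2 / (131/7).
R1 ← R1 − 12/7·R2.
R3 ← R3 − 262/7·R2.
Row 3 reduces to 0 = 1, a contradiction. The system is inconsistent.

no solution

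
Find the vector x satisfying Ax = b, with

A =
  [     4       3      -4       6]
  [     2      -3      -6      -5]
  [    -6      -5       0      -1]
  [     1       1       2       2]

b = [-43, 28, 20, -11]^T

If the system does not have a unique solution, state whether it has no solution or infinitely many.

x_1 = 0, x_2 = -3, x_3 = 1, x_4 = -5

Row-reduce the augmented matrix:
R1 ← R1 / (4).
R2 ← R2 − 2·R1.
R3 ← R3 + 6·R1.
R4 ← R4 − 1·R1.
R2 ← R2 / (-9/2).
R1 ← R1 − 3/4·R2.
R3 ← R3 + 1/2·R2.
R4 ← R4 − 1/4·R2.
R3 ← R3 / (-50/9).
R1 ← R1 + 5/3·R3.
R2 ← R2 − 8/9·R3.
R4 ← R4 − 25/9·R3.
R4 ← R4 / (9/2).
R1 ← R1 + 5/2·R4.
R2 ← R2 − 16/5·R4.
R3 ← R3 + 8/5·R4.
Reading off the reduced rows gives x_1 = 0, x_2 = -3, x_3 = 1, x_4 = -5.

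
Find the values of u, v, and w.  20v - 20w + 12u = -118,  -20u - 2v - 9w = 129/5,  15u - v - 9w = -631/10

Row-reduce the augmented matrix:
R1 ← R1 / (12).
R2 ← R2 + 20·R1.
R3 ← R3 − 15·R1.
R2 ← R2 / (94/3).
R1 ← R1 − 5/3·R2.
R3 ← R3 + 26·R2.
R3 ← R3 / (-899/47).
R1 ← R1 − 55/94·R3.
R2 ← R2 + 127/94·R3.
Reading off the reduced rows gives u = -5/2, v = -7/5, w = 3.

u = -5/2, v = -7/5, w = 3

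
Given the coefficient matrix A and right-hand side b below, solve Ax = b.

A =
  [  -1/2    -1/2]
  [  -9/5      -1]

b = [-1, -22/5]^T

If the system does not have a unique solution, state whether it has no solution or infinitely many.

x_1 = 3, x_2 = -1

Row-reduce the augmented matrix:
R1 ← R1 / (-1/2).
R2 ← R2 + 9/5·R1.
R2 ← R2 / (4/5).
R1 ← R1 − 1·R2.
Reading off the reduced rows gives x_1 = 3, x_2 = -1.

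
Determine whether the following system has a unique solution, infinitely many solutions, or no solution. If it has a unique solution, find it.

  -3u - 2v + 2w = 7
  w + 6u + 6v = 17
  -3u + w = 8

Row-reduce the augmented matrix:
R1 ← R1 / (-3).
R2 ← R2 − 6·R1.
R3 ← R3 + 3·R1.
R2 ← R2 / (2).
R1 ← R1 − 2/3·R2.
R3 ← R3 − 2·R2.
R3 ← R3 / (-6).
R1 ← R1 + 7/3·R3.
R2 ← R2 − 5/2·R3.
Reading off the reduced rows gives u = -1, v = 3, w = 5.

u = -1, v = 3, w = 5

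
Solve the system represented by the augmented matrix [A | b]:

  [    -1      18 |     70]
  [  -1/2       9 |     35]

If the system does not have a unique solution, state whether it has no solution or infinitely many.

Row-reduce:
R1 ← R1 / (-1).
R2 ← R2 + 1/2·R1.
Rank is 1 with 2 unknowns, leaving x_2 free.

infinitely many solutions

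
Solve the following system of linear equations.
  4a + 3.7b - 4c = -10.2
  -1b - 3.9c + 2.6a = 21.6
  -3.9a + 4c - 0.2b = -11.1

Row-reduce the augmented matrix:
R1 ← R1 / (4).
R2 ← R2 − 13/5·R1.
R3 ← R3 + 39/10·R1.
R2 ← R2 / (-681/200).
R1 ← R1 − 37/40·R2.
R3 ← R3 − 1363/400·R2.
R3 ← R3 / (-16357/13620).
R1 ← R1 + 1843/1362·R3.
R2 ← R2 − 260/681·R3.
Reading off the reduced rows gives a = -3, b = -6, c = -6.

a = -3, b = -6, c = -6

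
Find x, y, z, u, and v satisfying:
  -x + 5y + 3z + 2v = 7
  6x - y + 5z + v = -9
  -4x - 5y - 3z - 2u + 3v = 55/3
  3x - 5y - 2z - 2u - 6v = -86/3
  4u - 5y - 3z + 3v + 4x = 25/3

x = -3, y = -1, z = 1, u = 7/3, v = 3

Row-reduce the augmented matrix:
R1 ← R1 / (-1).
R2 ← R2 − 6·R1.
R3 ← R3 + 4·R1.
R4 ← R4 − 3·R1.
R5 ← R5 − 4·R1.
R2 ← R2 / (29).
R1 ← R1 + 5·R2.
R3 ← R3 + 25·R2.
R4 ← R4 − 10·R2.
R5 ← R5 − 15·R2.
R3 ← R3 / (140/29).
R1 ← R1 − 28/29·R3.
R2 ← R2 − 23/29·R3.
R4 ← R4 + 27/29·R3.
R5 ← R5 + 84/29·R3.
R4 ← R4 / (-167/70).
R1 ← R1 − 2/5·R4.
R2 ← R2 − 23/70·R4.
R3 ← R3 + 29/70·R4.
R5 ← R5 − 14/5·R4.
R5 ← R5 / (692/167).
R1 ← R1 + 259/167·R5.
R2 ← R2 + 171/167·R5.
R3 ← R3 − 310/167·R5.
R4 ← R4 − 230/167·R5.
Reading off the reduced rows gives x = -3, y = -1, z = 1, u = 7/3, v = 3.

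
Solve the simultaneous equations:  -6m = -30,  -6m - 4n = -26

m = 5, n = -1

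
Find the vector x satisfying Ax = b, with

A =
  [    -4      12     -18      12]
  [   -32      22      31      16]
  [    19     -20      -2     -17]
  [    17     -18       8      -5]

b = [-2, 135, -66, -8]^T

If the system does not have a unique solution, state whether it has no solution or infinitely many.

Row-reduce:
R1 ← R1 / (-4).
R2 ← R2 + 32·R1.
R3 ← R3 − 19·R1.
R4 ← R4 − 17·R1.
R2 ← R2 / (-74).
R1 ← R1 + 3·R2.
R3 ← R3 − 37·R2.
R4 ← R4 − 33·R2.
Swap R3 and R4.
R3 ← R3 / (353/37).
R1 ← R1 + 96/37·R3.
R2 ← R2 + 175/74·R3.
Rank is 3 with 4 unknowns, leaving x_4 free.

infinitely many solutions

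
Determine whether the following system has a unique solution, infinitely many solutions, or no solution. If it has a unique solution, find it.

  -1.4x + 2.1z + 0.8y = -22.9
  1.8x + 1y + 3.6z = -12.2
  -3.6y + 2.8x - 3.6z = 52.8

Row-reduce the augmented matrix:
R1 ← R1 / (-7/5).
R2 ← R2 − 9/5·R1.
R3 ← R3 − 14/5·R1.
R2 ← R2 / (71/35).
R1 ← R1 + 4/7·R2.
R3 ← R3 + 2·R2.
R3 ← R3 / (2418/355).
R1 ← R1 − 39/142·R3.
R2 ← R2 − 441/142·R3.
Reading off the reduced rows gives x = 6, y = -5, z = -5.

x = 6, y = -5, z = -5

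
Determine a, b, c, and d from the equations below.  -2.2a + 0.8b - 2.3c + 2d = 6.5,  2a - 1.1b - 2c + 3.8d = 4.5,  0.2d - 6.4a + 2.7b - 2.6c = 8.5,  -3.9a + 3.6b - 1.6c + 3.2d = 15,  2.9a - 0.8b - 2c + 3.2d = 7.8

a = 2, b = 5, c = -3, d = 0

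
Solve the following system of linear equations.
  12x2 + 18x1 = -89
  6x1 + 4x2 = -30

no solution

Row-reduce:
R1 ← R1 / (18).
R2 ← R2 − 6·R1.
Row 2 reduces to 0 = -1/3, a contradiction. The system is inconsistent.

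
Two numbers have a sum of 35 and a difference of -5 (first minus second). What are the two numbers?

Let x = first number, y = second number.
  x + y = 35
  x - y = -5
From equation 1: x = 35 − y.
Substitute into equation 2 and solve: y = 20.
Then x = 15.

first number: 15, second number: 20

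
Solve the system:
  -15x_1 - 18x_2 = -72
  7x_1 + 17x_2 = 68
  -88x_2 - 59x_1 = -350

no solution

Row-reduce:
R1 ← R1 / (-15).
R2 ← R2 − 7·R1.
R3 ← R3 + 59·R1.
R2 ← R2 / (43/5).
R1 ← R1 − 6/5·R2.
R3 ← R3 + 86/5·R2.
Row 3 reduces to 0 = 2, a contradiction. The system is inconsistent.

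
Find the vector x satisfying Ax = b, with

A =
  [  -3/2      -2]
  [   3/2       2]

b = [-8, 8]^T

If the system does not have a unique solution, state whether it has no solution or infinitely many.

infinitely many solutions

Row-reduce:
R1 ← R1 / (-3/2).
R2 ← R2 − 3/2·R1.
Rank is 1 with 2 unknowns, leaving x_2 free.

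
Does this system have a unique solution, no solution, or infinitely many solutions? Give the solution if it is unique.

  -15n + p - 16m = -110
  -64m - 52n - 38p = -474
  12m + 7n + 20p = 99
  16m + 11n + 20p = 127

m = 6, n = 1, p = 1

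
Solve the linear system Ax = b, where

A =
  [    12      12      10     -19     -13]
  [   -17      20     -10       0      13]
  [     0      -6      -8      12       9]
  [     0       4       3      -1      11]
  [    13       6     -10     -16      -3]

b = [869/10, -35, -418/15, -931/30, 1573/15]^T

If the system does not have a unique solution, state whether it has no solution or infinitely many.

Row-reduce the augmented matrix:
R1 ← R1 / (12).
R2 ← R2 + 17·R1.
R5 ← R5 − 13·R1.
R2 ← R2 / (37).
R1 ← R1 − 1·R2.
R3 ← R3 + 6·R2.
R4 ← R4 − 4·R2.
R5 ← R5 + 7·R2.
R3 ← R3 / (-271/37).
R1 ← R1 − 80/111·R3.
R2 ← R2 − 25/222·R3.
R4 ← R4 − 283/111·R3.
R5 ← R5 + 2225/111·R3.
R4 ← R4 / (7427/1626).
R1 ← R1 + 85/813·R4.
R2 ← R2 + 496/813·R4.
R3 ← R3 + 565/542·R4.
R5 ← R5 + 17402/813·R4.
R5 ← R5 / (58749/1061).
R1 ← R1 − 1427/7427·R5.
R2 ← R2 − 28275/14854·R5.
R3 ← R3 − 16194/7427·R5.
R4 ← R4 − 23435/7427·R5.
Reading off the reduced rows gives x_1 = 3, x_2 = 6/5, x_3 = -8/3, x_4 = -3/2, x_5 = -8/3.

x_1 = 3, x_2 = 6/5, x_3 = -8/3, x_4 = -3/2, x_5 = -8/3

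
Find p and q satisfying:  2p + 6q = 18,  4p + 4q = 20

p = 3, q = 2

Row-reduce the augmented matrix:
R1 ← R1 / (2).
R2 ← R2 − 4·R1.
R2 ← R2 / (-8).
R1 ← R1 − 3·R2.
Reading off the reduced rows gives p = 3, q = 2.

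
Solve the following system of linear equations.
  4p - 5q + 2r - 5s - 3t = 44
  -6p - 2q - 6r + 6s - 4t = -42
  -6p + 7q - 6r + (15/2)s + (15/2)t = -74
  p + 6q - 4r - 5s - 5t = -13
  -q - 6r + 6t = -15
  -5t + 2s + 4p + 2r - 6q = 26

no solution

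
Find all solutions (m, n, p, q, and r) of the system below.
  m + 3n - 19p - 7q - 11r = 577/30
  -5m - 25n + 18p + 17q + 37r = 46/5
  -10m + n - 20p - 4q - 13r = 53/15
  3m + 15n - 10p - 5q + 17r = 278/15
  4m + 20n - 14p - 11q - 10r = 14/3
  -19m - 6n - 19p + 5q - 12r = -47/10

m = 5/3, n = -2/3, p = -3/2, q = 1/3, r = 3/5

Row-reduce the augmented matrix:
R2 ← R2 + 5·R1.
R3 ← R3 + 10·R1.
R4 ← R4 − 3·R1.
R5 ← R5 − 4·R1.
R6 ← R6 + 19·R1.
R2 ← R2 / (-10).
R1 ← R1 − 3·R2.
R3 ← R3 − 31·R2.
R4 ← R4 − 6·R2.
R5 ← R5 − 8·R2.
R6 ← R6 − 51·R2.
R3 ← R3 / (-4487/10).
R1 ← R1 + 421/10·R3.
R2 ← R2 − 77/10·R3.
R4 ← R4 − 4/5·R3.
R5 ← R5 − 2/5·R3.
R6 ← R6 + 7727/10·R3.
R4 ← R4 / (22294/4487).
R1 ← R1 + 993/4487·R4.
R2 ← R2 + 274/641·R4.
R3 ← R3 − 1298/4487·R4.
R5 ← R5 − 11147/4487·R4.
R6 ← R6 − 16722/4487·R4.
Swap R5 and R6.
R5 ← R5 / (-379606/11147).
R1 ← R1 − 23498/11147·R5.
R2 ← R2 − 23149/11147·R5.
R3 ← R3 + 20792/11147·R5.
R4 ← R4 − 87230/11147·R5.
R6 reduces to 0 = 0, so the extra equation is consistent.
Reading off the reduced rows gives m = 5/3, n = -2/3, p = -3/2, q = 1/3, r = 3/5.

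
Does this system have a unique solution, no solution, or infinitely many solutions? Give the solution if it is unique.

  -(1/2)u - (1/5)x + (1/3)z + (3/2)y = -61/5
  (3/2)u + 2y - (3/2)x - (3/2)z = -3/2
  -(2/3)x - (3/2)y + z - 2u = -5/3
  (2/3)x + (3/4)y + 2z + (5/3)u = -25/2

Row-reduce the augmented matrix:
R1 ← R1 / (-1/5).
R2 ← R2 + 3/2·R1.
R3 ← R3 + 2/3·R1.
R4 ← R4 − 2/3·R1.
R2 ← R2 / (-37/4).
R1 ← R1 + 15/2·R2.
R3 ← R3 + 13/2·R2.
R4 ← R4 − 23/4·R2.
R3 ← R3 / (899/333).
R1 ← R1 − 175/111·R3.
R2 ← R2 − 16/37·R3.
R4 ← R4 − 208/333·R3.
R4 ← R4 / (45247/10788).
R1 ← R1 − 1065/1798·R4.
R2 ← R2 − 69/899·R4.
R3 ← R3 + 2679/1798·R4.
Reading off the reduced rows gives x = 1, y = -6, z = -6, u = 2.

x = 1, y = -6, z = -6, u = 2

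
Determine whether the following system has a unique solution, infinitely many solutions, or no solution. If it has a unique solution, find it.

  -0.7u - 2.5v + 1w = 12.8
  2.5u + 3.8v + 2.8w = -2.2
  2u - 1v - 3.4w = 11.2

Row-reduce the augmented matrix:
R1 ← R1 / (-7/10).
R2 ← R2 − 5/2·R1.
R3 ← R3 − 2·R1.
R2 ← R2 / (-359/70).
R1 ← R1 − 25/7·R2.
R3 ← R3 + 57/7·R2.
R3 ← R3 / (-19133/1795).
R1 ← R1 − 1080/359·R3.
R2 ← R2 + 446/359·R3.
Reading off the reduced rows gives u = 6, v = -6, w = 2.

u = 6, v = -6, w = 2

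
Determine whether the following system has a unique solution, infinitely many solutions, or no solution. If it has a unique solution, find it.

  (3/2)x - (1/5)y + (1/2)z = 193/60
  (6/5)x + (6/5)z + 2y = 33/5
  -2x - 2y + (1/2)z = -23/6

Row-reduce the augmented matrix:
R1 ← R1 / (3/2).
R2 ← R2 − 6/5·R1.
R3 ← R3 + 2·R1.
R2 ← R2 / (54/25).
R1 ← R1 + 2/15·R2.
R3 ← R3 + 34/15·R2.
R3 ← R3 / (325/162).
R1 ← R1 − 31/81·R3.
R2 ← R2 − 10/27·R3.
Reading off the reduced rows gives x = 3/2, y = 1, z = 7/3.

x = 3/2, y = 1, z = 7/3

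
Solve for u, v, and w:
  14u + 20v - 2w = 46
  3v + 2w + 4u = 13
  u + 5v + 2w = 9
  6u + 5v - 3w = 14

u = 2, v = 1, w = 1

Row-reduce the augmented matrix:
R1 ← R1 / (14).
R2 ← R2 − 4·R1.
R3 ← R3 − 1·R1.
R4 ← R4 − 6·R1.
R2 ← R2 / (-19/7).
R1 ← R1 − 10/7·R2.
R3 ← R3 − 25/7·R2.
R4 ← R4 + 25/7·R2.
R3 ← R3 / (105/19).
R1 ← R1 − 23/19·R3.
R2 ← R2 + 18/19·R3.
R4 ← R4 + 105/19·R3.
R4 reduces to 0 = 0, so the extra equation is consistent.
Reading off the reduced rows gives u = 2, v = 1, w = 1.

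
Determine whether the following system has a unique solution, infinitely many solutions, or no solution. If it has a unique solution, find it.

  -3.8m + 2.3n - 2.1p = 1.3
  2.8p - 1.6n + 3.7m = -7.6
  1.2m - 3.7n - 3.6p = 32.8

m = 0, n = -4, p = -5

Row-reduce the augmented matrix:
R1 ← R1 / (-19/5).
R2 ← R2 − 37/10·R1.
R3 ← R3 − 6/5·R1.
R2 ← R2 / (243/380).
R1 ← R1 + 23/38·R2.
R3 ← R3 + 113/38·R2.
R3 ← R3 / (-365/486).
R1 ← R1 − 308/243·R3.
R2 ← R2 − 287/243·R3.
Reading off the reduced rows gives m = 0, n = -4, p = -5.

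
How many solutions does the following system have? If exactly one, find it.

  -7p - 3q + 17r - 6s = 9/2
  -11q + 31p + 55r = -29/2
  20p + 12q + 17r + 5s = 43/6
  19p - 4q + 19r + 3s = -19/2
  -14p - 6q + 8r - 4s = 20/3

p = -1, q = 1, r = 1/2, s = 4/3

Row-reduce the augmented matrix:
R1 ← R1 / (-7).
R2 ← R2 − 31·R1.
R3 ← R3 − 20·R1.
R4 ← R4 − 19·R1.
R5 ← R5 + 14·R1.
R2 ← R2 / (-170/7).
R1 ← R1 − 3/7·R2.
R3 ← R3 − 24/7·R2.
R4 ← R4 + 85/7·R2.
R3 ← R3 / (7137/85).
R1 ← R1 + 11/85·R3.
R2 ← R2 + 456/85·R3.
R5 ← R5 + 26·R3.
Swap R4 and R5.
R4 ← R4 / (1690/549).
R1 ← R1 − 2596/7137·R4.
R2 ← R2 − 187/2379·R4.
R3 ← R3 + 1351/7137·R4.
R5 reduces to 0 = 0, so the extra equation is consistent.
Reading off the reduced rows gives p = -1, q = 1, r = 1/2, s = 4/3.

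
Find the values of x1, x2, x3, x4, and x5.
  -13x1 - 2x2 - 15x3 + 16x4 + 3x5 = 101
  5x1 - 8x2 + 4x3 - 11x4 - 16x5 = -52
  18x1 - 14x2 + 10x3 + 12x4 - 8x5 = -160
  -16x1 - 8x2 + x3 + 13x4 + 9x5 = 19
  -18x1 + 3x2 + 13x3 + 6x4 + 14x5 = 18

Row-reduce the augmented matrix:
R1 ← R1 / (-13).
R2 ← R2 − 5·R1.
R3 ← R3 − 18·R1.
R4 ← R4 + 16·R1.
R5 ← R5 + 18·R1.
R2 ← R2 / (-114/13).
R1 ← R1 − 2/13·R2.
R3 ← R3 + 218/13·R2.
R4 ← R4 + 72/13·R2.
R5 ← R5 − 75/13·R2.
R3 ← R3 / (-421/57).
R1 ← R1 − 64/57·R3.
R2 ← R2 − 23/114·R3.
R4 ← R4 − 391/19·R3.
R5 ← R5 − 1239/38·R3.
R4 ← R4 / (49404/421).
R1 ← R1 − 2225/421·R4.
R2 ← R2 − 732/421·R4.
R3 ← R3 + 2475/421·R4.
R5 ← R5 − 72555/421·R4.
R5 ← R5 / (-55859/4117).
R1 ← R1 + 6191/12351·R5.
R2 ← R2 − 4663/4117·R5.
R3 ← R3 − 3452/4117·R5.
R4 ← R4 − 8743/12351·R5.
Reading off the reduced rows gives x1 = -4, x2 = 4, x3 = -4, x4 = 0, x5 = -1.

x1 = -4, x2 = 4, x3 = -4, x4 = 0, x5 = -1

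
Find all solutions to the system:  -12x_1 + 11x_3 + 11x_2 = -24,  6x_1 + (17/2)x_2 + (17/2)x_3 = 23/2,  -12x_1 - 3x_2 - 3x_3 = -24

no solution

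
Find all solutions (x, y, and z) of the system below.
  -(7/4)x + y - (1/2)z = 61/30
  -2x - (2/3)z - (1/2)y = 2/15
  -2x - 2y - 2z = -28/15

Row-reduce the augmented matrix:
R1 ← R1 / (-7/4).
R2 ← R2 + 2·R1.
R3 ← R3 + 2·R1.
R2 ← R2 / (-23/14).
R1 ← R1 + 4/7·R2.
R3 ← R3 + 22/7·R2.
R3 ← R3 / (-86/69).
R1 ← R1 − 22/69·R3.
R2 ← R2 − 4/69·R3.
Reading off the reduced rows gives x = -2/5, y = 4/3, z = 0.

x = -2/5, y = 4/3, z = 0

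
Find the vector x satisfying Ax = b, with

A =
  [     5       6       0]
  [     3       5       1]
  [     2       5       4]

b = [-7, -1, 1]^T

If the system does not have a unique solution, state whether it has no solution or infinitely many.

Row-reduce the augmented matrix:
R1 ← R1 / (5).
R2 ← R2 − 3·R1.
R3 ← R3 − 2·R1.
R2 ← R2 / (7/5).
R1 ← R1 − 6/5·R2.
R3 ← R3 − 13/5·R2.
R3 ← R3 / (15/7).
R1 ← R1 + 6/7·R3.
R2 ← R2 − 5/7·R3.
Reading off the reduced rows gives x_1 = -5, x_2 = 3, x_3 = -1.

x_1 = -5, x_2 = 3, x_3 = -1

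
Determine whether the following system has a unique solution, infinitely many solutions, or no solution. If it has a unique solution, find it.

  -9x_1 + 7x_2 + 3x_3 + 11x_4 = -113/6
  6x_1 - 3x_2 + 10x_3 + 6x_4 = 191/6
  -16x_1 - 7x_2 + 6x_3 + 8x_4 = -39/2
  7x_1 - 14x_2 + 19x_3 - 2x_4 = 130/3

x_1 = 8/3, x_2 = -3/2, x_3 = 1/3, x_4 = 4/3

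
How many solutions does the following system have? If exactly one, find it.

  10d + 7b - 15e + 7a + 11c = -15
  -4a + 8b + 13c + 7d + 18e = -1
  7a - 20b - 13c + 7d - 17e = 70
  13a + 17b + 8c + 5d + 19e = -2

Row-reduce:
R1 ← R1 / (7).
R2 ← R2 + 4·R1.
R3 ← R3 − 7·R1.
R4 ← R4 − 13·R1.
R2 ← R2 / (12).
R1 ← R1 − 1·R2.
R3 ← R3 + 27·R2.
R4 ← R4 − 4·R2.
R3 ← R3 / (543/28).
R1 ← R1 + 1/28·R3.
R2 ← R2 − 45/28·R3.
R4 ← R4 + 132/7·R3.
R4 ← R4 / (3850/543).
R1 ← R1 − 226/543·R4.
R2 ← R2 + 577/543·R4.
R3 ← R3 − 239/181·R4.
Rank is 4 with 5 unknowns, leaving e free.

infinitely many solutions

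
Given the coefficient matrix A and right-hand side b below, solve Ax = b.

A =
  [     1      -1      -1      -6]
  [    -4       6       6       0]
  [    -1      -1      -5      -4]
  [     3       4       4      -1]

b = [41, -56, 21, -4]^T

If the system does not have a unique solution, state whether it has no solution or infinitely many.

x_1 = 5, x_2 = -6, x_3 = 0, x_4 = -5

Row-reduce the augmented matrix:
R2 ← R2 + 4·R1.
R3 ← R3 + 1·R1.
R4 ← R4 − 3·R1.
R2 ← R2 / (2).
R1 ← R1 + 1·R2.
R3 ← R3 + 2·R2.
R4 ← R4 − 7·R2.
R3 ← R3 / (-4).
R2 ← R2 − 1·R3.
R4 ← R4 / (101).
R1 ← R1 + 18·R4.
R2 ← R2 + 41/2·R4.
R3 ← R3 − 17/2·R4.
Reading off the reduced rows gives x_1 = 5, x_2 = -6, x_3 = 0, x_4 = -5.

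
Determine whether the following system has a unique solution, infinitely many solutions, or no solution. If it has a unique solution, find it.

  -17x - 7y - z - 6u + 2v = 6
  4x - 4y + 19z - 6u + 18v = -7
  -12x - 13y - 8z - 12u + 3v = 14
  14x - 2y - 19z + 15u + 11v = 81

infinitely many solutions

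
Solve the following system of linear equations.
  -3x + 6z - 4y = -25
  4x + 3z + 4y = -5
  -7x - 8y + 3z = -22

no solution

Row-reduce:
R1 ← R1 / (-3).
R2 ← R2 − 4·R1.
R3 ← R3 + 7·R1.
R2 ← R2 / (-4/3).
R1 ← R1 − 4/3·R2.
R3 ← R3 − 4/3·R2.
Row 3 reduces to 0 = -2, a contradiction. The system is inconsistent.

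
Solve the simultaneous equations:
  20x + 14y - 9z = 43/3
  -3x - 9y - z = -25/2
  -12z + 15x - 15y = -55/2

x = -1/3, y = 3/2, z = 0

Row-reduce the augmented matrix:
R1 ← R1 / (20).
R2 ← R2 + 3·R1.
R3 ← R3 − 15·R1.
R2 ← R2 / (-69/10).
R1 ← R1 − 7/10·R2.
R3 ← R3 + 51/2·R2.
R3 ← R3 / (79/23).
R1 ← R1 + 95/138·R3.
R2 ← R2 − 47/138·R3.
Reading off the reduced rows gives x = -1/3, y = 3/2, z = 0.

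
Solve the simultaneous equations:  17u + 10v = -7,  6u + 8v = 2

u = -1, v = 1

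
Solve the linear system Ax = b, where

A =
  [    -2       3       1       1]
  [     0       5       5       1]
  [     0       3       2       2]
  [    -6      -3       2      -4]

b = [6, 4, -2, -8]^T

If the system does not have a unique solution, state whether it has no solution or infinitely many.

Row-reduce the augmented matrix:
R1 ← R1 / (-2).
R4 ← R4 + 6·R1.
R2 ← R2 / (5).
R1 ← R1 + 3/2·R2.
R3 ← R3 − 3·R2.
R4 ← R4 + 12·R2.
R3 ← R3 / (-1).
R1 ← R1 − 1·R3.
R2 ← R2 − 1·R3.
R4 ← R4 − 11·R3.
R4 ← R4 / (54/5).
R1 ← R1 − 6/5·R4.
R2 ← R2 − 8/5·R4.
R3 ← R3 + 7/5·R4.
Reading off the reduced rows gives x_1 = 1, x_2 = 6, x_3 = -4, x_4 = -6.

x_1 = 1, x_2 = 6, x_3 = -4, x_4 = -6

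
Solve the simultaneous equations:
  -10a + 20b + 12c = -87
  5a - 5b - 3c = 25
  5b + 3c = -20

Row-reduce:
R1 ← R1 / (-10).
R2 ← R2 − 5·R1.
R2 ← R2 / (5).
R1 ← R1 + 2·R2.
R3 ← R3 − 5·R2.
Row 3 reduces to 0 = -3/2, a contradiction. The system is inconsistent.

no solution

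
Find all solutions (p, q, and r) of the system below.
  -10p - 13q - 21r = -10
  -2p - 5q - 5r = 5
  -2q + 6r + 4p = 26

no solution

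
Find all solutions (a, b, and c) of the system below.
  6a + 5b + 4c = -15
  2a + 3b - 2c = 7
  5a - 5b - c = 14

a = 1, b = -1, c = -4

Row-reduce the augmented matrix:
R1 ← R1 / (6).
R2 ← R2 − 2·R1.
R3 ← R3 − 5·R1.
R2 ← R2 / (4/3).
R1 ← R1 − 5/6·R2.
R3 ← R3 + 55/6·R2.
R3 ← R3 / (-109/4).
R1 ← R1 − 11/4·R3.
R2 ← R2 + 5/2·R3.
Reading off the reduced rows gives a = 1, b = -1, c = -4.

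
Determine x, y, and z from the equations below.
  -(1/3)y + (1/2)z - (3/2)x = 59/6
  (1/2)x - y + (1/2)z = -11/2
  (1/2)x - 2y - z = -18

Row-reduce the augmented matrix:
R1 ← R1 / (-3/2).
R2 ← R2 − 1/2·R1.
R3 ← R3 − 1/2·R1.
R2 ← R2 / (-10/9).
R1 ← R1 − 2/9·R2.
R3 ← R3 + 19/9·R2.
R3 ← R3 / (-21/10).
R1 ← R1 + 1/5·R3.
R2 ← R2 + 3/5·R3.
Reading off the reduced rows gives x = -6, y = 5, z = 5.

x = -6, y = 5, z = 5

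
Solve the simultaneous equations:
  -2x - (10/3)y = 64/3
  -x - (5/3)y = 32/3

infinitely many solutions

Row-reduce:
R1 ← R1 / (-2).
R2 ← R2 + 1·R1.
Rank is 1 with 2 unknowns, leaving y free.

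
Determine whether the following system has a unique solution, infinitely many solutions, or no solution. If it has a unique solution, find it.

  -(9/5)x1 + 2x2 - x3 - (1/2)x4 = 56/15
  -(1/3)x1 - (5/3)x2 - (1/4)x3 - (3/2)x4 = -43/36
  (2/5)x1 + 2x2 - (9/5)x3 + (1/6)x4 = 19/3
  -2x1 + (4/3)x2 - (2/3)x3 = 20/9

x1 = 1/3, x2 = 1, x3 = -7/3, x4 = 0

Row-reduce the augmented matrix:
R1 ← R1 / (-9/5).
R2 ← R2 + 1/3·R1.
R3 ← R3 − 2/5·R1.
R4 ← R4 + 2·R1.
R2 ← R2 / (-55/27).
R1 ← R1 + 10/9·R2.
R3 ← R3 − 22/9·R2.
R4 ← R4 + 8/9·R2.
R3 ← R3 / (-21/10).
R1 ← R1 − 13/22·R3.
R2 ← R2 − 7/220·R3.
R4 ← R4 − 26/55·R3.
R4 ← R4 / (397/495).
R1 ← R1 − 58/99·R4.
R2 ← R2 − 1319/1980·R4.
R3 ← R3 − 7/9·R4.
Reading off the reduced rows gives x1 = 1/3, x2 = 1, x3 = -7/3, x4 = 0.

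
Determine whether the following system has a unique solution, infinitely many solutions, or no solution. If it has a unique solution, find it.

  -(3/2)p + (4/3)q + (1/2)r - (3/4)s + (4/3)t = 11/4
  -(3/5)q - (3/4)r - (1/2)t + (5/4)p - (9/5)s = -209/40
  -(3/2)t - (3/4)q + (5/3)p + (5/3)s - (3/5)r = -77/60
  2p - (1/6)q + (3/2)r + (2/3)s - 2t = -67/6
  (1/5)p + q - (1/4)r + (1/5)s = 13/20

p = -5/2, q = 0, r = -3, s = 2, t = 3/2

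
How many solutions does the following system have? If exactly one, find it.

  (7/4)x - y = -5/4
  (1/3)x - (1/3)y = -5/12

From equation 1: y = 5/4 + 7/4·x.
Substitute into equation 2 and solve: x = 0.
Then y = 5/4.

x = 0, y = 5/4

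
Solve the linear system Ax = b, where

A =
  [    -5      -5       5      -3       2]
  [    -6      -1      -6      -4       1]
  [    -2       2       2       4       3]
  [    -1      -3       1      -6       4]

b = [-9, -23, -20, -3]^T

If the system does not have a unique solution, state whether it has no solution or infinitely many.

Row-reduce:
R1 ← R1 / (-5).
R2 ← R2 + 6·R1.
R3 ← R3 + 2·R1.
R4 ← R4 + 1·R1.
R2 ← R2 / (5).
R1 ← R1 − 1·R2.
R3 ← R3 − 4·R2.
R4 ← R4 + 2·R2.
R3 ← R3 / (48/5).
R1 ← R1 − 7/5·R3.
R2 ← R2 + 12/5·R3.
R4 ← R4 + 24/5·R3.
R4 ← R4 / (-14/5).
R1 ← R1 + 1/8·R4.
R2 ← R2 − 13/10·R4.
R3 ← R3 − 23/40·R4.
Rank is 4 with 5 unknowns, leaving x_5 free.

infinitely many solutions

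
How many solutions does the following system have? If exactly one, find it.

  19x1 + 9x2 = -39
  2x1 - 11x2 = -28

x1 = -3, x2 = 2

Row-reduce the augmented matrix:
R1 ← R1 / (19).
R2 ← R2 − 2·R1.
R2 ← R2 / (-227/19).
R1 ← R1 − 9/19·R2.
Reading off the reduced rows gives x1 = -3, x2 = 2.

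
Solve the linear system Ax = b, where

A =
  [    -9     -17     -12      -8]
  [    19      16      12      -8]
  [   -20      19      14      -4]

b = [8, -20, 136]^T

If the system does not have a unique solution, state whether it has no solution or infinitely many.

Row-reduce:
R1 ← R1 / (-9).
R2 ← R2 − 19·R1.
R3 ← R3 + 20·R1.
R2 ← R2 / (-179/9).
R1 ← R1 − 17/9·R2.
R3 ← R3 − 511/9·R2.
R3 ← R3 / (466/179).
R1 ← R1 − 12/179·R3.
R2 ← R2 − 120/179·R3.
Rank is 3 with 4 unknowns, leaving x_4 free.

infinitely many solutions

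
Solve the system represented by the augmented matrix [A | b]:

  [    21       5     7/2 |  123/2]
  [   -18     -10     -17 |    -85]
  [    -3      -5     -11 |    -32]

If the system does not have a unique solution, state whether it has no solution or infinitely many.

Row-reduce:
R1 ← R1 / (21).
R2 ← R2 + 18·R1.
R3 ← R3 + 3·R1.
R2 ← R2 / (-40/7).
R1 ← R1 − 5/21·R2.
R3 ← R3 + 30/7·R2.
Row 3 reduces to 0 = 1, a contradiction. The system is inconsistent.

no solution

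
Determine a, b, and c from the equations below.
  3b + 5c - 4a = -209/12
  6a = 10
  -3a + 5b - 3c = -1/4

Row-reduce the augmented matrix:
R1 ← R1 / (-4).
R2 ← R2 − 6·R1.
R3 ← R3 + 3·R1.
R2 ← R2 / (9/2).
R1 ← R1 + 3/4·R2.
R3 ← R3 − 11/4·R2.
R3 ← R3 / (-34/3).
R2 ← R2 − 5/3·R3.
Reading off the reduced rows gives a = 5/3, b = -1/4, c = -2.

a = 5/3, b = -1/4, c = -2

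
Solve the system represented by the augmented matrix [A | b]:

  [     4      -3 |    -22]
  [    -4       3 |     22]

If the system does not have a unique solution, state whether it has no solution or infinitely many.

infinitely many solutions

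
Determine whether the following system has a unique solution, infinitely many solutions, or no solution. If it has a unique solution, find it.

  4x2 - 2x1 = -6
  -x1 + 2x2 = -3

infinitely many solutions

Row-reduce:
R1 ← R1 / (-2).
R2 ← R2 + 1·R1.
Rank is 1 with 2 unknowns, leaving x2 free.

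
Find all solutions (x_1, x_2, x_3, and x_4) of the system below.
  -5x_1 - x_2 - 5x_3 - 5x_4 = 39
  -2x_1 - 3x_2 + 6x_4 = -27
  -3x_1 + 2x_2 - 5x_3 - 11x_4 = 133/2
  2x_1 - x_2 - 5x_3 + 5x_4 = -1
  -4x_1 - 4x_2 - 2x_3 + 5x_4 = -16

no solution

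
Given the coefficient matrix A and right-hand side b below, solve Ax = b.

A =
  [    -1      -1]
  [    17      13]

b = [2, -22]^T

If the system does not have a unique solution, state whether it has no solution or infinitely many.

From equation 1: x_1 = -2 − x_2.
Substitute into equation 2 and solve: x_2 = -3.
Then x_1 = 1.

x_1 = 1, x_2 = -3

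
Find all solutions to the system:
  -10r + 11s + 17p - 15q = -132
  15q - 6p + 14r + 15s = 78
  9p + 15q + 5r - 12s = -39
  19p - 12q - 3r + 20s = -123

Row-reduce the augmented matrix:
R1 ← R1 / (17).
R2 ← R2 + 6·R1.
R3 ← R3 − 9·R1.
R4 ← R4 − 19·R1.
R2 ← R2 / (165/17).
R1 ← R1 + 15/17·R2.
R3 ← R3 − 390/17·R2.
R4 ← R4 − 81/17·R2.
R3 ← R3 / (-159/11).
R1 ← R1 − 4/11·R3.
R2 ← R2 − 178/165·R3.
R4 ← R4 − 167/55·R3.
R4 ← R4 / (-3891/265).
R1 ← R1 − 42/53·R4.
R2 ← R2 + 2159/795·R4.
R3 ← R3 − 229/53·R4.
Reading off the reduced rows gives p = -6, q = 0, r = 3, s = 0.

p = -6, q = 0, r = 3, s = 0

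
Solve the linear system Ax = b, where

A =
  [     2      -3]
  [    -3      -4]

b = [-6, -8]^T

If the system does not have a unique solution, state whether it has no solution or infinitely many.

Row-reduce the augmented matrix:
R1 ← R1 / (2).
R2 ← R2 + 3·R1.
R2 ← R2 / (-17/2).
R1 ← R1 + 3/2·R2.
Reading off the reduced rows gives x_1 = 0, x_2 = 2.

x_1 = 0, x_2 = 2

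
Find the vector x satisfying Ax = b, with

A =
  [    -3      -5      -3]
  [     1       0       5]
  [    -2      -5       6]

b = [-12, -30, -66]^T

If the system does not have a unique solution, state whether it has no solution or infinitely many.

x_1 = 0, x_2 = 6, x_3 = -6

Row-reduce the augmented matrix:
R1 ← R1 / (-3).
R2 ← R2 − 1·R1.
R3 ← R3 + 2·R1.
R2 ← R2 / (-5/3).
R1 ← R1 − 5/3·R2.
R3 ← R3 + 5/3·R2.
R3 ← R3 / (4).
R1 ← R1 − 5·R3.
R2 ← R2 + 12/5·R3.
Reading off the reduced rows gives x_1 = 0, x_2 = 6, x_3 = -6.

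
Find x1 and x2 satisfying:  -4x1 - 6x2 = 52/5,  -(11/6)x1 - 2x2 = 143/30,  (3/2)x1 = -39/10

x1 = -13/5, x2 = 0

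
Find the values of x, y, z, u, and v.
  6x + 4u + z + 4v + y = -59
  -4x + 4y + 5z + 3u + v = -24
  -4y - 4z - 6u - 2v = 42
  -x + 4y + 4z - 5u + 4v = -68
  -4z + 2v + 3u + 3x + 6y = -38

Row-reduce the augmented matrix:
R1 ← R1 / (6).
R2 ← R2 + 4·R1.
R4 ← R4 + 1·R1.
R5 ← R5 − 3·R1.
R2 ← R2 / (14/3).
R1 ← R1 − 1/6·R2.
R3 ← R3 + 4·R2.
R4 ← R4 − 25/6·R2.
R5 ← R5 − 11/2·R2.
R3 ← R3 / (6/7).
R1 ← R1 + 1/28·R3.
R2 ← R2 − 17/14·R3.
R4 ← R4 + 25/28·R3.
R5 ← R5 + 313/28·R3.
R4 ← R4 / (-127/12).
R1 ← R1 − 5/12·R4.
R2 ← R2 − 17/6·R4.
R3 ← R3 + 4/3·R4.
R5 ← R5 + 247/12·R4.
R5 ← R5 / (706/127).
R1 ← R1 − 87/127·R5.
R2 ← R2 + 18/127·R5.
R3 ← R3 − 128/127·R5.
R4 ← R4 + 31/127·R5.
Reading off the reduced rows gives x = -6, y = -6, z = -5, u = 2, v = -5.

x = -6, y = -6, z = -5, u = 2, v = -5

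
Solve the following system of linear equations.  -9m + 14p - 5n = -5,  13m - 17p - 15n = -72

infinitely many solutions

Row-reduce:
R1 ← R1 / (-9).
R2 ← R2 − 13·R1.
R2 ← R2 / (-200/9).
R1 ← R1 − 5/9·R2.
Rank is 2 with 3 unknowns, leaving p free.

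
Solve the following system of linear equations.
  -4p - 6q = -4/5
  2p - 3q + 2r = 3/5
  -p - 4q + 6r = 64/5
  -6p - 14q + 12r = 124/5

p = -1, q = 4/5, r = 5/2

Row-reduce the augmented matrix:
R1 ← R1 / (-4).
R2 ← R2 − 2·R1.
R3 ← R3 + 1·R1.
R4 ← R4 + 6·R1.
R2 ← R2 / (-6).
R1 ← R1 − 3/2·R2.
R3 ← R3 + 5/2·R2.
R4 ← R4 + 5·R2.
R3 ← R3 / (31/6).
R1 ← R1 − 1/2·R3.
R2 ← R2 + 1/3·R3.
R4 ← R4 − 31/3·R3.
R4 reduces to 0 = 0, so the extra equation is consistent.
Reading off the reduced rows gives p = -1, q = 4/5, r = 5/2.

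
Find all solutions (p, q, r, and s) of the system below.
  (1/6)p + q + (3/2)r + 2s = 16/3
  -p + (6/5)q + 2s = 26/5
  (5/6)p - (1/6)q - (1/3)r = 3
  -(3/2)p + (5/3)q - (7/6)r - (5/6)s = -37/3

Row-reduce the augmented matrix:
R1 ← R1 / (1/6).
R2 ← R2 + 1·R1.
R3 ← R3 − 5/6·R1.
R4 ← R4 + 3/2·R1.
R2 ← R2 / (36/5).
R1 ← R1 − 6·R2.
R3 ← R3 + 31/6·R2.
R4 ← R4 − 32/3·R2.
R3 ← R3 / (-11/8).
R1 ← R1 − 3/2·R3.
R2 ← R2 − 5/4·R3.
R4 ← R4 + 1·R3.
R4 ← R4 / (-2143/594).
R1 ← R1 − 38/99·R4.
R2 ← R2 − 590/297·R4.
R3 ← R3 + 10/297·R4.
Reading off the reduced rows gives p = 2, q = -4, r = -2, s = 6.

p = 2, q = -4, r = -2, s = 6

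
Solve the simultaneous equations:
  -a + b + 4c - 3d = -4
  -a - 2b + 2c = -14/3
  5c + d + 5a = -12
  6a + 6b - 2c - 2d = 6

a = -2/3, b = 1, c = -5/3, d = -1/3

Row-reduce the augmented matrix:
R1 ← R1 / (-1).
R2 ← R2 + 1·R1.
R3 ← R3 − 5·R1.
R4 ← R4 − 6·R1.
R2 ← R2 / (-3).
R1 ← R1 + 1·R2.
R3 ← R3 − 5·R2.
R4 ← R4 − 12·R2.
R3 ← R3 / (65/3).
R1 ← R1 + 10/3·R3.
R2 ← R2 − 2/3·R3.
R4 ← R4 − 14·R3.
R4 ← R4 / (-142/65).
R1 ← R1 − 8/13·R4.
R2 ← R2 + 47/65·R4.
R3 ← R3 + 27/65·R4.
Reading off the reduced rows gives a = -2/3, b = 1, c = -5/3, d = -1/3.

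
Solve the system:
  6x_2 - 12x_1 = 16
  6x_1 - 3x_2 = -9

Row-reduce:
R1 ← R1 / (-12).
R2 ← R2 − 6·R1.
Row 2 reduces to 0 = -1, a contradiction. The system is inconsistent.

no solution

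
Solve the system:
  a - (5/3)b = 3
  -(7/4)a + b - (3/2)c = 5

Row-reduce:
R2 ← R2 + 7/4·R1.
R2 ← R2 / (-23/12).
R1 ← R1 + 5/3·R2.
Rank is 2 with 3 unknowns, leaving c free.

infinitely many solutions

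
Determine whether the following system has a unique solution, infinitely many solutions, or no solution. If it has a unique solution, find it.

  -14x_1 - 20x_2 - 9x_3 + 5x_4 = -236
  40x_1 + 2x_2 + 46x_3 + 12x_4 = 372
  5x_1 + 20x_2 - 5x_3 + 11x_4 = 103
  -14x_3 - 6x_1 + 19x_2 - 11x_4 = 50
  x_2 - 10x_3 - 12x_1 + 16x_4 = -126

x_1 = 5, x_2 = 6, x_3 = 4, x_4 = -2

Row-reduce the augmented matrix:
R1 ← R1 / (-14).
R2 ← R2 − 40·R1.
R3 ← R3 − 5·R1.
R4 ← R4 + 6·R1.
R5 ← R5 + 12·R1.
R2 ← R2 / (-386/7).
R1 ← R1 − 10/7·R2.
R3 ← R3 − 90/7·R2.
R4 ← R4 − 193/7·R2.
R5 ← R5 − 127/7·R2.
R3 ← R3 / (-1345/386).
R1 ← R1 − 451/386·R3.
R2 ← R2 + 71/193·R3.
R5 ← R5 − 847/193·R3.
Swap R4 and R5.
R4 ← R4 / (59429/1345).
R1 ← R1 − 8966/1345·R4.
R2 ← R2 + 3327/1345·R4.
R3 ← R3 + 7301/1345·R4.
R5 reduces to 0 = 0, so the extra equation is consistent.
Reading off the reduced rows gives x_1 = 5, x_2 = 6, x_3 = 4, x_4 = -2.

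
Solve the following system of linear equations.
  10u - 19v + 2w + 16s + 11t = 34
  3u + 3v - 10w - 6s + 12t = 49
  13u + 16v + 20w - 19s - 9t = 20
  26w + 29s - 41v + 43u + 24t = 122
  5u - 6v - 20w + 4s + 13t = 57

Row-reduce:
R1 ← R1 / (10).
R2 ← R2 − 3·R1.
R3 ← R3 − 13·R1.
R4 ← R4 − 43·R1.
R5 ← R5 − 5·R1.
R2 ← R2 / (87/10).
R1 ← R1 + 19/10·R2.
R3 ← R3 − 407/10·R2.
R4 ← R4 − 407/10·R2.
R5 ← R5 − 7/2·R2.
R3 ← R3 / (5828/87).
R1 ← R1 + 184/87·R3.
R2 ← R2 + 106/87·R3.
R4 ← R4 − 5828/87·R3.
R5 ← R5 + 1456/87·R3.
Swap R4 and R5.
R4 ← R4 / (4406/1457).
R1 ← R1 + 612/1457·R4.
R2 ← R2 + 3049/2914·R4.
R3 ← R3 − 933/5828·R4.
Rank is 4 with 5 unknowns, leaving t free.

infinitely many solutions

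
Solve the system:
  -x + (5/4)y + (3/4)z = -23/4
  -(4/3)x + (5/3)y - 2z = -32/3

infinitely many solutions

Row-reduce:
R1 ← R1 / (-1).
R2 ← R2 + 4/3·R1.
R2 ← R2 / (-3).
R1 ← R1 + 3/4·R2.
Rank is 2 with 3 unknowns, leaving y free.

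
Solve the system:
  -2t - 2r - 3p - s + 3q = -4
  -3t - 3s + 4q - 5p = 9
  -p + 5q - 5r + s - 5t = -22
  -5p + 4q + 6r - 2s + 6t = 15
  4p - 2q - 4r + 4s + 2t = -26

Row-reduce:
R1 ← R1 / (-3).
R2 ← R2 + 5·R1.
R3 ← R3 + 1·R1.
R4 ← R4 + 5·R1.
R5 ← R5 − 4·R1.
R2 ← R2 / (-1).
R1 ← R1 + 1·R2.
R3 ← R3 − 4·R2.
R4 ← R4 + 1·R2.
R5 ← R5 − 2·R2.
R3 ← R3 / (9).
R1 ← R1 + 8/3·R3.
R2 ← R2 + 10/3·R3.
R4 ← R4 − 6·R3.
R4 ← R4 / (11/3).
R1 ← R1 − 13/27·R4.
R2 ← R2 + 4/27·R4.
R3 ← R3 + 4/9·R4.
Rank is 4 with 5 unknowns, leaving t free.

infinitely many solutions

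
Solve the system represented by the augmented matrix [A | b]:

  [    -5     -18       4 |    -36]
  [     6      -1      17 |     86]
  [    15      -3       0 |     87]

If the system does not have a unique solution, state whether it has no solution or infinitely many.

x_1 = 6, x_2 = 1, x_3 = 3

Row-reduce the augmented matrix:
R1 ← R1 / (-5).
R2 ← R2 − 6·R1.
R3 ← R3 − 15·R1.
R2 ← R2 / (-113/5).
R1 ← R1 − 18/5·R2.
R3 ← R3 + 57·R2.
R3 ← R3 / (-4857/113).
R1 ← R1 − 302/113·R3.
R2 ← R2 + 109/113·R3.
Reading off the reduced rows gives x_1 = 6, x_2 = 1, x_3 = 3.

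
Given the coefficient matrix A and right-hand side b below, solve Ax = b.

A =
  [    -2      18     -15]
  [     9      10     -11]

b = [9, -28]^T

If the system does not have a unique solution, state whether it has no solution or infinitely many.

Row-reduce:
R1 ← R1 / (-2).
R2 ← R2 − 9·R1.
R2 ← R2 / (91).
R1 ← R1 + 9·R2.
Rank is 2 with 3 unknowns, leaving x_3 free.

infinitely many solutions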